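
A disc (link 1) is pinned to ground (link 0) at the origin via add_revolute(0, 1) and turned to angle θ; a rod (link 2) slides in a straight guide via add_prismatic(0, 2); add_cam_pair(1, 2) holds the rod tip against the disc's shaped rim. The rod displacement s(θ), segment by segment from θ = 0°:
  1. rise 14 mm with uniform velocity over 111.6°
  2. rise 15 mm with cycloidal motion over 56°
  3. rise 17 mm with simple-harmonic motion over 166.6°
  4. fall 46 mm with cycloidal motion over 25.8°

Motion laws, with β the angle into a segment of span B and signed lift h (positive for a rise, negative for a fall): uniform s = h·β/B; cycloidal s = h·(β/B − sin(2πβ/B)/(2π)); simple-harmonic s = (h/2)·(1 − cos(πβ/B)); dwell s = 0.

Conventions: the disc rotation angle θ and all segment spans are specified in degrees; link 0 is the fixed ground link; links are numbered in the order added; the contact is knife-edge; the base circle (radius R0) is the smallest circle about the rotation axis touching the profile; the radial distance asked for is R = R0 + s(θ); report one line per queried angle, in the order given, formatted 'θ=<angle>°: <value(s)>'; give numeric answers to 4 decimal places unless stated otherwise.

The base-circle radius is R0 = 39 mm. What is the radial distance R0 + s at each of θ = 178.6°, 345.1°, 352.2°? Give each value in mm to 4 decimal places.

segment 1 (0° to 111.6°, uniform, h = 14) is passed completely: s = 0.0000 + (14) = 14.0000
segment 2 (111.6° to 167.6°, cycloidal, h = 15) is passed completely: s = 14.0000 + (15) = 29.0000
θ = 178.6° falls in segment 3 (167.6° to 334.2°, simple-harmonic, h = 17): β = 178.6 − 167.6 = 11°, B = 166.6°; Δs = 17/2·(1 − cos(π·0.0660)) = 0.1822; s = 29.0000 + 0.1822 = 29.1822
segment 3 (167.6° to 334.2°, simple-harmonic, h = 17) is passed completely: s = 29.0000 + (17) = 46.0000
θ = 345.1° falls in segment 4 (334.2° to 360°, cycloidal, h = -46): β = 345.1 − 334.2 = 10.9°, B = 25.8°; Δs = -46·(0.4225 − sin(2π·0.4225)/(2π)) = -16.0075; s = 46.0000 − 16.0075 = 29.9925
θ = 352.2° falls in segment 4 (334.2° to 360°, cycloidal, h = -46): β = 352.2 − 334.2 = 18°, B = 25.8°; Δs = -46·(0.6977 − sin(2π·0.6977)/(2π)) = -39.0220; s = 46.0000 − 39.0220 = 6.9780
θ=178.6°: R = R0 + s = 39 + 29.1822 = 68.1822
θ=345.1°: R = R0 + s = 39 + 29.9925 = 68.9925
θ=352.2°: R = R0 + s = 39 + 6.9780 = 45.9780

θ=178.6°: 68.1822
θ=345.1°: 68.9925
θ=352.2°: 45.9780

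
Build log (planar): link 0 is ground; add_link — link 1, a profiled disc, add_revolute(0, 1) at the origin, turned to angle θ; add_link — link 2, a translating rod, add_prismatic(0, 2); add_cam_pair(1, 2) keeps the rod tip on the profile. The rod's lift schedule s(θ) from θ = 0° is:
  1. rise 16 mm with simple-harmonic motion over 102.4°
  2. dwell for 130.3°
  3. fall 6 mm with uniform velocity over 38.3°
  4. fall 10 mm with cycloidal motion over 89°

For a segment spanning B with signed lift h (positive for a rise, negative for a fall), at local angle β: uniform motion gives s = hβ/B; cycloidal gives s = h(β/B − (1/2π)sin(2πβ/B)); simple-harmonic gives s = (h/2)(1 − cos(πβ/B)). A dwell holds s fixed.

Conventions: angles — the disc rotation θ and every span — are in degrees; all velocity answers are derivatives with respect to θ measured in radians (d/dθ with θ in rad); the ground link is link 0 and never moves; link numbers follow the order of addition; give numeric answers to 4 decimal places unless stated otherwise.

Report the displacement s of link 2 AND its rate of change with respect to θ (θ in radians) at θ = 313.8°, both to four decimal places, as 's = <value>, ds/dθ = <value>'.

seg 1 [0°–102.4°] simple-harmonic, h=16: full span → s += 16 → s = 16.0000
seg 2 [102.4°–232.7°] dwell: s stays 16.0000
seg 3 [232.7°–271°] uniform, h=-6: full span → s += -6 → s = 10.0000
seg 4 [271°–360°] cycloidal, h=-10: θ=313.8° here. β=42.8, B=89. -10·(0.4809 − sin(2π·0.4809)/(2π)) = -4.6184 → s = 5.3816
velocity in seg [271°–360°] (cycloidal), θ in radians: β = 42.8° = 0.7470 rad, B = 89° = 1.5533 rad; ds/dθ = (h/B)(1 − cos(2πβ/B)) = ((-10)/1.5533)(1 − cos(2π·0.4809)) = -12.829148 mm/rad

s = 5.3816, ds/dθ = -12.8291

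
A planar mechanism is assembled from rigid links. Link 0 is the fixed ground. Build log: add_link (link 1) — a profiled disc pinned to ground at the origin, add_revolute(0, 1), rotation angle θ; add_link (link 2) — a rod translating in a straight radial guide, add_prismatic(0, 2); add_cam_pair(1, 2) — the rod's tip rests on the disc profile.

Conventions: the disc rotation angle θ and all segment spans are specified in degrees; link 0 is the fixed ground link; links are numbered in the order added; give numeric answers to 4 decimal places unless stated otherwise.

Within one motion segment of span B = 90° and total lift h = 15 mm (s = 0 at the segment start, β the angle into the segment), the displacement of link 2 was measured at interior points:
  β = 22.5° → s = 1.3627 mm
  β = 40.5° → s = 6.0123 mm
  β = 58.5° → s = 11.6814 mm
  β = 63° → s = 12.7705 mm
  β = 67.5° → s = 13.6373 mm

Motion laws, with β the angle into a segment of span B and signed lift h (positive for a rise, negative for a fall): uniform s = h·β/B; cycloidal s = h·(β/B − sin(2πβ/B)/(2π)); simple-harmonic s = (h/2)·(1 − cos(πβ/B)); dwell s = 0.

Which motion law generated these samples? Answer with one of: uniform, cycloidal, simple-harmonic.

candidates at β/B = r: uniform s = h·r (linear in β); cycloidal s = h·(r − sin(2πr)/(2π)); simple-harmonic s = (h/2)(1 − cos(πr))
β=22.5°: printed 1.3627 | uniform 3.7500, cycloidal 1.3627, simple-harmonic 2.1967
β=40.5°: printed 6.0123 | uniform 6.7500, cycloidal 6.0123, simple-harmonic 6.3267
β=58.5°: printed 11.6814 | uniform 9.7500, cycloidal 11.6814, simple-harmonic 10.9049
β=63°: printed 12.7705 | uniform 10.5000, cycloidal 12.7705, simple-harmonic 11.9084
β=67.5°: printed 13.6373 | uniform 11.2500, cycloidal 13.6373, simple-harmonic 12.8033
only one law matches every sample → cycloidal

cycloidal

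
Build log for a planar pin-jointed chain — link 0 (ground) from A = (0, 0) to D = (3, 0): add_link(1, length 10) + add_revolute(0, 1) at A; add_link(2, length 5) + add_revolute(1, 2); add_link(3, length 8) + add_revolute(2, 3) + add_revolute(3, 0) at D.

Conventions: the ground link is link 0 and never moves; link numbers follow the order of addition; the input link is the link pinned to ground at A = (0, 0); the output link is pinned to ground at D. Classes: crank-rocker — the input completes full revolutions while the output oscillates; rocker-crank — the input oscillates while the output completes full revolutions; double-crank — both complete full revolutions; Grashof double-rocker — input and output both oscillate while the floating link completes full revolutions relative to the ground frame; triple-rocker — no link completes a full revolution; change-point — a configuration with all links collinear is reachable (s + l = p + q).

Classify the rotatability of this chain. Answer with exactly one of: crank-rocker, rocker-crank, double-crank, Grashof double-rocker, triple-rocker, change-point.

lengths: ground=3, input=10, coupler=5, output=8
sorted: s=3 (shortest), l=10 (longest), p+q=13
s + l = 13 vs p + q = 13
s + l = p + q → change-point (collinear configuration reachable)

change-point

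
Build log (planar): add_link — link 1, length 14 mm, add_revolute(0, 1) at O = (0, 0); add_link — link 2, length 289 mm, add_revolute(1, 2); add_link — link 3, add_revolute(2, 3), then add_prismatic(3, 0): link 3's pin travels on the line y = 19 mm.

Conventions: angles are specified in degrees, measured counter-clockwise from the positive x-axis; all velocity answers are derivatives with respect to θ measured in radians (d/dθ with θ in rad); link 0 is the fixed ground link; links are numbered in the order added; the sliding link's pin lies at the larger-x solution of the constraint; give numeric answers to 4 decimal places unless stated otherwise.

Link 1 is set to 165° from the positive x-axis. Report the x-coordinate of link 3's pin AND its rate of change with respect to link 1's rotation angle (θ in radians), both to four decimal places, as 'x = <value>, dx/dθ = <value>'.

geometry: r = 14 mm, L = 289 mm, e = 19 mm
crank pin P = (r cos θ, r sin θ) = (-13.522962, 3.623467)
h = r sin θ − e = 3.623467 − 19 = -15.376533
x = r cos θ + √(L² − h²) = -13.522962 + 288.590648 = 275.067687
dx/dθ = −r sin θ − h·r cos θ/√(L² − h²) (θ in radians; h = -15.376533) = -4.343990

x = 275.0677, dx/dθ = -4.3440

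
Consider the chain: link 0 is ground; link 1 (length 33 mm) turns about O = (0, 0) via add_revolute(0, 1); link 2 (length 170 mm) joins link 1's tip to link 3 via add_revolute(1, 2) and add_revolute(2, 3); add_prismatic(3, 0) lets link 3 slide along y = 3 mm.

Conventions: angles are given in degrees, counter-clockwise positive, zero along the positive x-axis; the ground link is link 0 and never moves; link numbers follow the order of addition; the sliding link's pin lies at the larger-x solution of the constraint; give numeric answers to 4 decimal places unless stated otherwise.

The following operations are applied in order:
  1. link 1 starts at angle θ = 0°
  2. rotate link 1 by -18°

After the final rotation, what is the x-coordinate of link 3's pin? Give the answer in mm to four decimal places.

geometry: r = 33 mm, L = 170 mm, e = 3 mm; θ starts at 0°
rotate link 1 by -18°: θ ← 0° -18° = -18°
crank pin P = (r cos θ, r sin θ) = (31.384865, -10.197561)
h = r sin θ − e = -10.197561 − 3 = -13.197561
x = r cos θ + √(L² − h²) = 31.384865 + 169.486945 = 200.871810

200.8718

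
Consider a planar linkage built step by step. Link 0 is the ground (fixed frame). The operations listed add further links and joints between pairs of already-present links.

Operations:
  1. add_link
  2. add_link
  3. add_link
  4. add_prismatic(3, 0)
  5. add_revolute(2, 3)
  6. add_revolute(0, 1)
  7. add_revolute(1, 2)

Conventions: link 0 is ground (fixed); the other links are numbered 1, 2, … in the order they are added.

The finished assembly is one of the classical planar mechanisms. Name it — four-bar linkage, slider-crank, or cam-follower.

links: 4 (incl. ground); joints: 3 revolute, 1 prismatic, 0 higher (cam) pair, forming one closed loop
4 links, 3 revolutes + 1 prismatic in one loop → slider-crank

slider-crank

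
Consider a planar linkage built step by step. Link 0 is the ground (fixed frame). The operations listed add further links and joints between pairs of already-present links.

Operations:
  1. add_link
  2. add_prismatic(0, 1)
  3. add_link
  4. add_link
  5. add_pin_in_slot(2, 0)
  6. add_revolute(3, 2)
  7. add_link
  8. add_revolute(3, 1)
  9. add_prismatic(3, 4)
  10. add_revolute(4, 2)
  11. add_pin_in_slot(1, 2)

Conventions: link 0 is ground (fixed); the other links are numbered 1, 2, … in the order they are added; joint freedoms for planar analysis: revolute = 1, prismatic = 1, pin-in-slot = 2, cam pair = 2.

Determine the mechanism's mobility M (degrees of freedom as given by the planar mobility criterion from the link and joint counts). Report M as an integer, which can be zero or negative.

ground; <1,0,0>
#1 <2,0,0>
P:0↔1 J1 <2,1,0>
#2 <3,1,0>
#3 <4,1,0>
PS:2↔0 J2 <4,1,1>
R:3↔2 J1 <4,2,1>
#4 <5,2,1>
R:3↔1 J1 <5,3,1>
P:3↔4 J1 <5,4,1>
R:4↔2 J1 <5,5,1>
PS:1↔2 J2 <5,5,2>
3×4 − 2×5 − 1×2 = 0

M = 0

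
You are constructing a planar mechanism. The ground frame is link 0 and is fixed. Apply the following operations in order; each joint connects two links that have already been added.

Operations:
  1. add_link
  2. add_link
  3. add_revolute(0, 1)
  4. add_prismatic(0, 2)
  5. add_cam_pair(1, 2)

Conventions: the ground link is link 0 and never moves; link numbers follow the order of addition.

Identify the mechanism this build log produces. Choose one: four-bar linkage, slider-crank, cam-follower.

links: 3 (incl. ground); joints: 1 revolute, 1 prismatic, 1 higher (cam) pair, forming one closed loop
3 links, revolute + prismatic + higher pair in one loop → cam-follower

cam-follower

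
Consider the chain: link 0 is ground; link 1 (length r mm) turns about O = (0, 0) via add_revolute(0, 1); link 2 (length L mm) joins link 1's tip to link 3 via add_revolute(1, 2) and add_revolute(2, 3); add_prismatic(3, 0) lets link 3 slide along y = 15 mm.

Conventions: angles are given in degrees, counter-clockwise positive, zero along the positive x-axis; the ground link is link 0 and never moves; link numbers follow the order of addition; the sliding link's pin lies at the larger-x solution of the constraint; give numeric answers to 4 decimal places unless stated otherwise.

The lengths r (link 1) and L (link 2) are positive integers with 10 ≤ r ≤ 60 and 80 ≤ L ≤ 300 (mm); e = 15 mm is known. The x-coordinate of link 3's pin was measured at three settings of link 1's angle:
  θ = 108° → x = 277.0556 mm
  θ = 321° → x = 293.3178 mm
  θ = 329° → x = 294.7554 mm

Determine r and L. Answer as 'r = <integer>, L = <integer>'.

constraint per measurement: (x − r cos θ)² + (r sin θ − e)² = L²
subtracting the θ₁ and θ₂ equations cancels the r² and L² terms:
r = (x₁² − x₂²) / (2[(x₁cos θ₁ + e sin θ₁) − (x₂cos θ₂ + e sin θ₂)]) = 16.0000 → r = 16
L² = (x₁ − r cos θ₁)² + (r sin θ₁ − e)² = 79523.9748 → L = 282.0000 → L = 282
check at θ₃=329°: x = 294.7554 (printed 294.7554) ✓

r = 16, L = 282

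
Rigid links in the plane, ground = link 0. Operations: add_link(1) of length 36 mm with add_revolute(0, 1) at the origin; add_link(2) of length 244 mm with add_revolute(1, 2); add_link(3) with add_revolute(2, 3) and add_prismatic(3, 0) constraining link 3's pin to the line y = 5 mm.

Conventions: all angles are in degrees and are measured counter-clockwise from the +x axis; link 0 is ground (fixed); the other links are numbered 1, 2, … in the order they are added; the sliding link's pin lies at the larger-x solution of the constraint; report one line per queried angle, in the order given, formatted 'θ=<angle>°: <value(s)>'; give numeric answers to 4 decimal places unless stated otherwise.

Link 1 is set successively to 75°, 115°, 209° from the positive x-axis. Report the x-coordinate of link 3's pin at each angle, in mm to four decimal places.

geometry: r = 36 mm, L = 244 mm, e = 5 mm
θ=75°: crank pin P = (r cos θ, r sin θ) = (9.317486, 34.773330)
θ=75°: h = r sin θ − e = 34.773330 − 5 = 29.773330
θ=75°: x = r cos θ + √(L² − h²) = 9.317486 + 242.176689 = 251.494175
θ=115°: crank pin P = (r cos θ, r sin θ) = (-15.214257, 32.627080)
θ=115°: h = r sin θ − e = 32.627080 − 5 = 27.627080
θ=115°: x = r cos θ + √(L² − h²) = -15.214257 + 242.430907 = 227.216649
θ=209°: crank pin P = (r cos θ, r sin θ) = (-31.486309, -17.453146)
θ=209°: h = r sin θ − e = -17.453146 − 5 = -22.453146
θ=209°: x = r cos θ + √(L² − h²) = -31.486309 + 242.964722 = 211.478413

θ=75°: 251.4942
θ=115°: 227.2166
θ=209°: 211.4784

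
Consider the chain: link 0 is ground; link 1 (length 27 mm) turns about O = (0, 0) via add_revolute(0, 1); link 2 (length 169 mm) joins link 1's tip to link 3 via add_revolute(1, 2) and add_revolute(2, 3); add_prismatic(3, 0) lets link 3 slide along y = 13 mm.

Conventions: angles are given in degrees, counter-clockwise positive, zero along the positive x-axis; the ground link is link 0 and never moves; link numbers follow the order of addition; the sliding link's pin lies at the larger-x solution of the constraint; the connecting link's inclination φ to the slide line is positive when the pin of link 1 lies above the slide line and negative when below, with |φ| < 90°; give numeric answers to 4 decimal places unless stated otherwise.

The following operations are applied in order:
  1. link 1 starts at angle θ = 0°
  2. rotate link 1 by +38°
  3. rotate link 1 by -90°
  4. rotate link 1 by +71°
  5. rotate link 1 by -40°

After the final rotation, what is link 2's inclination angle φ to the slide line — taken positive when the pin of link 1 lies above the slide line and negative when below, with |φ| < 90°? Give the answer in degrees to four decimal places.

geometry: r = 27 mm, L = 169 mm, e = 13 mm; θ starts at 0°
rotate link 1 by +38°: θ ← 0° +38° = 38°
rotate link 1 by -90°: θ ← 38° -90° = -52°
rotate link 1 by +71°: θ ← -52° +71° = 19°
rotate link 1 by -40°: θ ← 19° -40° = -21°
h = r sin θ − e = -9.675935 − 13 = -22.675935
sin φ = h / L = -22.675935 / 169 = -0.13417713
φ = arcsin(-0.13417713) = -7.711040°

-7.7110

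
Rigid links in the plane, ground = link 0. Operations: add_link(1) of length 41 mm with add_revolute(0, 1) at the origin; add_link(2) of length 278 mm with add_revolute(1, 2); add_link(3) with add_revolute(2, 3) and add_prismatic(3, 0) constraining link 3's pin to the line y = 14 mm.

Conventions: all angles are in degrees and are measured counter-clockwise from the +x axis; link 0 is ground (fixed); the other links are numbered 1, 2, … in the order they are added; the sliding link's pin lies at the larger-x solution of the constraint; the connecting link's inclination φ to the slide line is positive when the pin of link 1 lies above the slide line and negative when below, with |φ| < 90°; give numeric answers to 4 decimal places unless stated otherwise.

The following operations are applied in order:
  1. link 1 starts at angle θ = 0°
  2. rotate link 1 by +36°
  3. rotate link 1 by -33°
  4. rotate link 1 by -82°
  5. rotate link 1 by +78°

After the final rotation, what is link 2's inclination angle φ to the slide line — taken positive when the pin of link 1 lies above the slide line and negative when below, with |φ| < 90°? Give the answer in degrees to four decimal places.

geometry: r = 41 mm, L = 278 mm, e = 14 mm; θ starts at 0°
rotate link 1 by +36°: θ ← 0° +36° = 36°
rotate link 1 by -33°: θ ← 36° -33° = 3°
rotate link 1 by -82°: θ ← 3° -82° = -79°
rotate link 1 by +78°: θ ← -79° +78° = -1°
h = r sin θ − e = -0.715549 − 14 = -14.715549
sin φ = h / L = -14.715549 / 278 = -0.05293363
φ = arcsin(-0.05293363) = -3.034292°

-3.0343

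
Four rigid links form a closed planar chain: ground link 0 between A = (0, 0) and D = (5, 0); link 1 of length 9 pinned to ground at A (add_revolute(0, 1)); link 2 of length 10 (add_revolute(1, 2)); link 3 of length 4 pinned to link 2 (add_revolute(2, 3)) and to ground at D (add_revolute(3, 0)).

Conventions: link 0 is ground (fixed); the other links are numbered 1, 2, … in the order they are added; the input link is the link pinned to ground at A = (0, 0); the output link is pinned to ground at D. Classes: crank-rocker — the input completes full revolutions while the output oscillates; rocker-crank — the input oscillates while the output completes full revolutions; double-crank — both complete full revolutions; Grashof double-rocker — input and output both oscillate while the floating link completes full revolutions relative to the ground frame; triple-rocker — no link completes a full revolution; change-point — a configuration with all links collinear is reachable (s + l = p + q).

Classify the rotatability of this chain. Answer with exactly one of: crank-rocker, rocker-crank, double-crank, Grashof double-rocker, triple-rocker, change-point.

lengths: ground=5, input=9, coupler=10, output=4
sorted: s=4 (shortest), l=10 (longest), p+q=14
s + l = 14 vs p + q = 14
s + l = p + q → change-point (collinear configuration reachable)

change-point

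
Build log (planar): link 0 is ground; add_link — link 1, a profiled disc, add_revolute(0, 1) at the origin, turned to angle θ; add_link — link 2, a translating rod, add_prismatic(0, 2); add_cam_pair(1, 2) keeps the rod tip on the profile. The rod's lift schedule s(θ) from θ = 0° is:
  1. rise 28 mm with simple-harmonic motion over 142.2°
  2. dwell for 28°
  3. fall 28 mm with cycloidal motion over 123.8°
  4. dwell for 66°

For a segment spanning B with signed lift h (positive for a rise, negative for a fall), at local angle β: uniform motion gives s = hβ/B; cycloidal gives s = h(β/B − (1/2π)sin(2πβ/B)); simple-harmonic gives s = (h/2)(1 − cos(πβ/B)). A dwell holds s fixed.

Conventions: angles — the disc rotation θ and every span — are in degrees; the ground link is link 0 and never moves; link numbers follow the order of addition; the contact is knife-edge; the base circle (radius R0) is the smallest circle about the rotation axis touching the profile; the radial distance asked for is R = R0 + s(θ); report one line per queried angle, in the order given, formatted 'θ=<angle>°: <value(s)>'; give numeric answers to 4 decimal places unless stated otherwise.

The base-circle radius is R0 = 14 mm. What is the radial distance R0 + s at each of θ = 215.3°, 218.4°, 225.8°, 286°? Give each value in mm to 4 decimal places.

seg 1 [0°–142.2°] simple-harmonic, h=28: full span → s += 28 → s = 28.0000
seg 2 [142.2°–170.2°] dwell: s stays 28.0000
seg 3 [170.2°–294°] cycloidal, h=-28: θ=215.3° here. β=45.1, B=123.8. -28·(0.3643 − sin(2π·0.3643)/(2π)) = -6.8446 → s = 21.1554
seg 3 [170.2°–294°] cycloidal, h=-28: θ=218.4° here. β=48.2, B=123.8. -28·(0.3893 − sin(2π·0.3893)/(2π)) = -8.0466 → s = 19.9534
seg 3 [170.2°–294°] cycloidal, h=-28: θ=225.8° here. β=55.6, B=123.8. -28·(0.4491 − sin(2π·0.4491)/(2π)) = -11.1744 → s = 16.8256
seg 3 [170.2°–294°] cycloidal, h=-28: θ=286° here. β=115.8, B=123.8. -28·(0.9354 − sin(2π·0.9354)/(2π)) = -27.9507 → s = 0.0493
θ=215.3°: R = R0 + s = 14 + 21.1554 = 35.1554
θ=218.4°: R = R0 + s = 14 + 19.9534 = 33.9534
θ=225.8°: R = R0 + s = 14 + 16.8256 = 30.8256
θ=286°: R = R0 + s = 14 + 0.0493 = 14.0493

θ=215.3°: 35.1554
θ=218.4°: 33.9534
θ=225.8°: 30.8256
θ=286°: 14.0493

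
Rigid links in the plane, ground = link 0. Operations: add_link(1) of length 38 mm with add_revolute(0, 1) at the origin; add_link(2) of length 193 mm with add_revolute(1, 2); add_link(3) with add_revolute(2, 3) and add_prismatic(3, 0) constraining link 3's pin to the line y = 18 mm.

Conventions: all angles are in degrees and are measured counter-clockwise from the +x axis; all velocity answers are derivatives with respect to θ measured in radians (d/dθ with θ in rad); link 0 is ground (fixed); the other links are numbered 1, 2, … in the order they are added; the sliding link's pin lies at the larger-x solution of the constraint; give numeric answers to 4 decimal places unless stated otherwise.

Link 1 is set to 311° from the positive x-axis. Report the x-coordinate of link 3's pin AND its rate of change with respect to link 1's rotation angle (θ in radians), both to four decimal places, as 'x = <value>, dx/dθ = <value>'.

geometry: r = 38 mm, L = 193 mm, e = 18 mm
crank pin P = (r cos θ, r sin θ) = (24.930243, -28.678964)
h = r sin θ − e = -28.678964 − 18 = -46.678964
x = r cos θ + √(L² − h²) = 24.930243 + 187.270057 = 212.200300
dx/dθ = −r sin θ − h·r cos θ/√(L² − h²) (θ in radians; h = -46.678964) = 34.893080

x = 212.2003, dx/dθ = 34.8931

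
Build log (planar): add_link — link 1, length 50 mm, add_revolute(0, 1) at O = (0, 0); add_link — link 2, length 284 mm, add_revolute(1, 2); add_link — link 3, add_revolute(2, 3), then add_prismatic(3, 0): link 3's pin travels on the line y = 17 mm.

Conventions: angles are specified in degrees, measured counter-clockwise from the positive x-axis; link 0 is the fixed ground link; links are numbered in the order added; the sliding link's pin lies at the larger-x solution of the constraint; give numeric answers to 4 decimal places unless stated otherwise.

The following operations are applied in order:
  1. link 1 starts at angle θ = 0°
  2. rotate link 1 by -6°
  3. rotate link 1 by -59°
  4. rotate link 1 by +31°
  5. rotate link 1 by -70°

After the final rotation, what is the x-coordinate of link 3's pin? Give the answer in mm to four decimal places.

geometry: r = 50 mm, L = 284 mm, e = 17 mm; θ starts at 0°
rotate link 1 by -6°: θ ← 0° -6° = -6°
rotate link 1 by -59°: θ ← -6° -59° = -65°
rotate link 1 by +31°: θ ← -65° +31° = -34°
rotate link 1 by -70°: θ ← -34° -70° = -104°
crank pin P = (r cos θ, r sin θ) = (-12.096095, -48.514786)
h = r sin θ − e = -48.514786 − 17 = -65.514786
x = r cos θ + √(L² − h²) = -12.096095 + 276.340031 = 264.243936

264.2439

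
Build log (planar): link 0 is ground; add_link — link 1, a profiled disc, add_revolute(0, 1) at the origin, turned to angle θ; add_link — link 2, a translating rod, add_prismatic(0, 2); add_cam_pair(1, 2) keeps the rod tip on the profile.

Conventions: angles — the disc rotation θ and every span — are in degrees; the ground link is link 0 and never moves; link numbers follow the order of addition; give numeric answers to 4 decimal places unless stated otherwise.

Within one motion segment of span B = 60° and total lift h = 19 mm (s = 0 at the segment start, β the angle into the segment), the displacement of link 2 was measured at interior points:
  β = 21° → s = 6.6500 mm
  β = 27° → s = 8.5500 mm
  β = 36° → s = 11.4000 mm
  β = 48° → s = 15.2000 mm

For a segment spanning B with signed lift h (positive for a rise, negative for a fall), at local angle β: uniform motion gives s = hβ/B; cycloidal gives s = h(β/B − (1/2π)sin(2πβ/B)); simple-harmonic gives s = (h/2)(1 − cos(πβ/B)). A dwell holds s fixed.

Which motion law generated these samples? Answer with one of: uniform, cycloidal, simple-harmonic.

candidates at β/B = r: uniform s = h·r (linear in β); cycloidal s = h·(r − sin(2πr)/(2π)); simple-harmonic s = (h/2)(1 − cos(πr))
β=21°: printed 6.6500 | uniform 6.6500, cycloidal 4.2036, simple-harmonic 5.1871
β=27°: printed 8.5500 | uniform 8.5500, cycloidal 7.6155, simple-harmonic 8.0139
β=36°: printed 11.4000 | uniform 11.4000, cycloidal 13.1774, simple-harmonic 12.4357
β=48°: printed 15.2000 | uniform 15.2000, cycloidal 18.0759, simple-harmonic 17.1857
only one law matches every sample → uniform

uniform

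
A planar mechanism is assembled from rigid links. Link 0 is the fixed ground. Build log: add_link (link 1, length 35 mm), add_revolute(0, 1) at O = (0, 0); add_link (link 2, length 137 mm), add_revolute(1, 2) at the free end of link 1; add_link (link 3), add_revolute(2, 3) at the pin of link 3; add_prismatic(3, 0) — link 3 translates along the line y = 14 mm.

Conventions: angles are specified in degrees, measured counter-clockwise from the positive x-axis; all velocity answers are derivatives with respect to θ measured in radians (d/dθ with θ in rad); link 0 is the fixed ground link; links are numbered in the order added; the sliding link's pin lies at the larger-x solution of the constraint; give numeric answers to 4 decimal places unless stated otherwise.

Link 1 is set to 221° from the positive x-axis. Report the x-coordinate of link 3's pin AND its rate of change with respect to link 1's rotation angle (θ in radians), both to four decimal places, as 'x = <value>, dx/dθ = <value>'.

geometry: r = 35 mm, L = 137 mm, e = 14 mm
crank pin P = (r cos θ, r sin θ) = (-26.414835, -22.962066)
h = r sin θ − e = -22.962066 − 14 = -36.962066
x = r cos θ + √(L² − h²) = -26.414835 + 131.919694 = 105.504859
dx/dθ = −r sin θ − h·r cos θ/√(L² − h²) (θ in radians; h = -36.962066) = 15.560996

x = 105.5049, dx/dθ = 15.5610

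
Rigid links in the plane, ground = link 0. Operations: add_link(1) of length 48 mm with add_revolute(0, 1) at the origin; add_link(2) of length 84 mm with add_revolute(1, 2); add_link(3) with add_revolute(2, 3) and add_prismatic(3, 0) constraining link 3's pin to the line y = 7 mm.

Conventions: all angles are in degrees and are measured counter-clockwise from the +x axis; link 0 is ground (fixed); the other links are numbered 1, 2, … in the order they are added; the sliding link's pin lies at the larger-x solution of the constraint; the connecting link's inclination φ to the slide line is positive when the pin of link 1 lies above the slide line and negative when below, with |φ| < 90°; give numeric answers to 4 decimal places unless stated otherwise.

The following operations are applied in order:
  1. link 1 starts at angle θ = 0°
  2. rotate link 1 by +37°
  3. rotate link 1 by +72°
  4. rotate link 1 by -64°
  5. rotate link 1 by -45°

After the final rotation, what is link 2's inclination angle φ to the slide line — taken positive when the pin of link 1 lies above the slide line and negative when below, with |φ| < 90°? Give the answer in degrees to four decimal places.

geometry: r = 48 mm, L = 84 mm, e = 7 mm; θ starts at 0°
rotate link 1 by +37°: θ ← 0° +37° = 37°
rotate link 1 by +72°: θ ← 37° +72° = 109°
rotate link 1 by -64°: θ ← 109° -64° = 45°
rotate link 1 by -45°: θ ← 45° -45° = 0°
h = r sin θ − e = 0.000000 − 7 = -7.000000
sin φ = h / L = -7.000000 / 84 = -0.08333333
φ = arcsin(-0.08333333) = -4.780192°

-4.7802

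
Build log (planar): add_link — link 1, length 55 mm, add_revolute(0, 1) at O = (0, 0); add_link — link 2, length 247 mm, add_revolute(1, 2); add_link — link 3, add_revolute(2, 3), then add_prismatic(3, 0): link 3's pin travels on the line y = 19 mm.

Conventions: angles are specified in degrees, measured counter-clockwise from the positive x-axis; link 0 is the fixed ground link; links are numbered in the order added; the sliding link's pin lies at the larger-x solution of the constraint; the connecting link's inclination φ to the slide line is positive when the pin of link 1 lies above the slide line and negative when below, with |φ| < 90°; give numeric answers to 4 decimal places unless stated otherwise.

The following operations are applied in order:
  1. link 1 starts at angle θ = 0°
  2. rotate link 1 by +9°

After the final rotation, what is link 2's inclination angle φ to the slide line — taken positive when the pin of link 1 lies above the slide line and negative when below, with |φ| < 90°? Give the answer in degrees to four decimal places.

geometry: r = 55 mm, L = 247 mm, e = 19 mm; θ starts at 0°
rotate link 1 by +9°: θ ← 0° +9° = 9°
h = r sin θ − e = 8.603896 − 19 = -10.396104
sin φ = h / L = -10.396104 / 247 = -0.04208949
φ = arcsin(-0.04208949) = -2.412263°

-2.4123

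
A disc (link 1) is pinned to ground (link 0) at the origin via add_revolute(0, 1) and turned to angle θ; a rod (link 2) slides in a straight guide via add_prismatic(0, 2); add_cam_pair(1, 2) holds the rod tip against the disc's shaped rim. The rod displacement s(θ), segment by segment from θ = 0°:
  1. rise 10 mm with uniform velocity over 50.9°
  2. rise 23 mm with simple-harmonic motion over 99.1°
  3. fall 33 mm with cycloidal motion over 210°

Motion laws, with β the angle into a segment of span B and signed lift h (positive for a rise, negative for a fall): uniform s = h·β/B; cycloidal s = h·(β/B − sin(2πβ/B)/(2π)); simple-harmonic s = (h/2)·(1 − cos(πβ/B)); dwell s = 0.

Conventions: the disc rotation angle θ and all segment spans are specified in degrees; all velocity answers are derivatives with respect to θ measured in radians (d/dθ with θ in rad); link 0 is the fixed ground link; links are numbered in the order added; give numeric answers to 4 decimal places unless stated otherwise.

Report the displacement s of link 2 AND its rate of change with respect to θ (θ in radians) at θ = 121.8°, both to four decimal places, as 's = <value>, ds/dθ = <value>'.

segment 1 (0° to 50.9°, uniform, h = 10) is passed completely: s = 0.0000 + (10) = 10.0000
θ = 121.8° falls in segment 2 (50.9° to 150°, simple-harmonic, h = 23): β = 121.8 − 50.9 = 70.9°, B = 99.1°; Δs = 23/2·(1 − cos(π·0.7154)) = 18.7027; s = 10.0000 + 18.7027 = 28.7027
velocity in seg [50.9°–150°] (simple-harmonic), θ in radians: β = 70.9° = 1.2374 rad, B = 99.1° = 1.7296 rad; ds/dθ = (πh/(2B)) sin(πβ/B) = (π·23/(2·1.7296)) sin(π·0.7154) = 16.283599 mm/rad

s = 28.7027, ds/dθ = 16.2836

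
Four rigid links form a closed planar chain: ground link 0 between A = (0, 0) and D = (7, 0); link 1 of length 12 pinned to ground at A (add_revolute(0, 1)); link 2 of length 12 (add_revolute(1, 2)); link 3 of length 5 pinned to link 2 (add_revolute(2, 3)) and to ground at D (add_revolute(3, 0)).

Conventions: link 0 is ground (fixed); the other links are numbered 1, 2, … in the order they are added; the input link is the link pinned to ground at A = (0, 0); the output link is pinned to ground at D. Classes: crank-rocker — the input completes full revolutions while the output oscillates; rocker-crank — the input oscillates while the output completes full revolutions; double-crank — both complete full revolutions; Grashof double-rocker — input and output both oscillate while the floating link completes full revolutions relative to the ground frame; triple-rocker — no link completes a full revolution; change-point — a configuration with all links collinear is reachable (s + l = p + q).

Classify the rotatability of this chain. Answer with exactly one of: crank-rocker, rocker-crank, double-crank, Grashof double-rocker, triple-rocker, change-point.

lengths: ground=7, input=12, coupler=12, output=5
sorted: s=5 (shortest), l=12 (longest), p+q=19
s + l = 17 vs p + q = 19
s + l < p + q (Grashof) with shortest = output link → rocker-crank

rocker-crank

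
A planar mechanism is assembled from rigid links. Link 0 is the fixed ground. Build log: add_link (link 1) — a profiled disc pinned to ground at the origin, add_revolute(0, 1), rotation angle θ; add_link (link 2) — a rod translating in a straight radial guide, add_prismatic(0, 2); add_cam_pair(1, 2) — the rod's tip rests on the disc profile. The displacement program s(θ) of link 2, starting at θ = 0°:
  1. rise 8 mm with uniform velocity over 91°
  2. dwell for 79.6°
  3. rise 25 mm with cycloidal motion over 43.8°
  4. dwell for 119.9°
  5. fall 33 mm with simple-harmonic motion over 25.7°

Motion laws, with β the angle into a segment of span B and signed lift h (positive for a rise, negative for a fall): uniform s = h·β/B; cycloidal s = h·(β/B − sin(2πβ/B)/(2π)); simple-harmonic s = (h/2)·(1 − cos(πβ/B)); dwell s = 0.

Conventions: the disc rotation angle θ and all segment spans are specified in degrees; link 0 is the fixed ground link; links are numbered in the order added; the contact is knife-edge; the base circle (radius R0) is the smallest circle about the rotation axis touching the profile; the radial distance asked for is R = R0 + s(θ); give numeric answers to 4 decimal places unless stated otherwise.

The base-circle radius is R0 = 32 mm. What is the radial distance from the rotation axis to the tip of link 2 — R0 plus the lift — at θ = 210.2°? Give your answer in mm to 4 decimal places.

seg 1 [0°–91°] uniform, h=8: full span → s += 8 → s = 8.0000
seg 2 [91°–170.6°] dwell: s stays 8.0000
seg 3 [170.6°–214.4°] cycloidal, h=25: θ=210.2° here. β=39.6, B=43.8. 25·(0.9041 − sin(2π·0.9041)/(2π)) = 24.8576 → s = 32.8576
R = R0 + s = 32 + 32.8576 = 64.8576

64.8576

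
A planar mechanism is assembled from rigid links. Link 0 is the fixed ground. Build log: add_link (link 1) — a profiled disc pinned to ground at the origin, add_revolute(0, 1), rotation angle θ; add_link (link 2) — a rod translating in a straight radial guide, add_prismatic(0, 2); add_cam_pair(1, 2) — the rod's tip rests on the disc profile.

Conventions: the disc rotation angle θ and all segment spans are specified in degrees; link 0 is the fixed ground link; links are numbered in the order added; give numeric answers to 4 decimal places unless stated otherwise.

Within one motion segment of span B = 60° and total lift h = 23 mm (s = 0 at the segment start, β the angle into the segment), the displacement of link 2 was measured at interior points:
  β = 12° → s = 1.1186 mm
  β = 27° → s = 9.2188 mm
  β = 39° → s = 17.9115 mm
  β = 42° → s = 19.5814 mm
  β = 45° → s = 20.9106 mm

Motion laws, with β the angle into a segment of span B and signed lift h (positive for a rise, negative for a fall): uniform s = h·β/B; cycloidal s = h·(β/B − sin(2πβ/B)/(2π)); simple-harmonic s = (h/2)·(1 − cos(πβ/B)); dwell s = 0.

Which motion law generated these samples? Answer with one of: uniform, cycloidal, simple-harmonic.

candidates at β/B = r: uniform s = h·r (linear in β); cycloidal s = h·(r − sin(2πr)/(2π)); simple-harmonic s = (h/2)(1 − cos(πr))
β=12°: printed 1.1186 | uniform 4.6000, cycloidal 1.1186, simple-harmonic 2.1963
β=27°: printed 9.2188 | uniform 10.3500, cycloidal 9.2188, simple-harmonic 9.7010
β=39°: printed 17.9115 | uniform 14.9500, cycloidal 17.9115, simple-harmonic 16.7209
β=42°: printed 19.5814 | uniform 16.1000, cycloidal 19.5814, simple-harmonic 18.2595
β=45°: printed 20.9106 | uniform 17.2500, cycloidal 20.9106, simple-harmonic 19.6317
only one law matches every sample → cycloidal

cycloidal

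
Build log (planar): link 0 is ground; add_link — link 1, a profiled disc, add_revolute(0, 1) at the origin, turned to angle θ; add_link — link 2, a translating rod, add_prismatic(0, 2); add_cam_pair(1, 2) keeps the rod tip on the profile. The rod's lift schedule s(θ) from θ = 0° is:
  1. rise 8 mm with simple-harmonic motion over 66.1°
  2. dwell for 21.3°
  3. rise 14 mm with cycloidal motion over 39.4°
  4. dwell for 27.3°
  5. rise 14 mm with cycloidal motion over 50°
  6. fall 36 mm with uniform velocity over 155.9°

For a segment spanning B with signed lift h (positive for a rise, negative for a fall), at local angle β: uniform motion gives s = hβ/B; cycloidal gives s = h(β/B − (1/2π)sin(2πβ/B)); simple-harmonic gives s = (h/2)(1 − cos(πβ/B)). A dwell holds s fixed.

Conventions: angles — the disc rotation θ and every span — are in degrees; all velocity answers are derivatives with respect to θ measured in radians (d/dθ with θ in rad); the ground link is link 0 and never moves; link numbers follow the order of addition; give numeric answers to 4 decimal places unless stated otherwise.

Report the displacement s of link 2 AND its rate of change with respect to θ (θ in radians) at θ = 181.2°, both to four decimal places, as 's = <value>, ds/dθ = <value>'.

seg 1 [0°–66.1°] simple-harmonic, h=8: full span → s += 8 → s = 8.0000
seg 2 [66.1°–87.4°] dwell: s stays 8.0000
seg 3 [87.4°–126.8°] cycloidal, h=14: full span → s += 14 → s = 22.0000
seg 4 [126.8°–154.1°] dwell: s stays 22.0000
seg 5 [154.1°–204.1°] cycloidal, h=14: θ=181.2° here. β=27.1, B=50. 14·(0.5420 − sin(2π·0.5420)/(2π)) = 8.1692 → s = 30.1692
velocity in seg [154.1°–204.1°] (cycloidal), θ in radians: β = 27.1° = 0.4730 rad, B = 50° = 0.8727 rad; ds/dθ = (h/B)(1 − cos(2πβ/B)) = (14/0.8727)(1 − cos(2π·0.5420)) = 31.530260 mm/rad

s = 30.1692, ds/dθ = 31.5303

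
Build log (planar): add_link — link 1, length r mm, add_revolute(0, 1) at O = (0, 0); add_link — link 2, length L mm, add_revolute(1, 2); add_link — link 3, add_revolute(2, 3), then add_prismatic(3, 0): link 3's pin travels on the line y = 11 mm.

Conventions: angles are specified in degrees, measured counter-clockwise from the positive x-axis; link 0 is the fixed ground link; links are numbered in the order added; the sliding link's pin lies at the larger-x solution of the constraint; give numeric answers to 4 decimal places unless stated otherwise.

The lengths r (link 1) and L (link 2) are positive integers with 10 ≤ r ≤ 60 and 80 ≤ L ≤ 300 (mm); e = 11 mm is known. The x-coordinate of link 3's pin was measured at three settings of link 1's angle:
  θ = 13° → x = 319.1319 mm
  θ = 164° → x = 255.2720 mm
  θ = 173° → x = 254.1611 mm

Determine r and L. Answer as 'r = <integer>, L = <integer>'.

constraint per measurement: (x − r cos θ)² + (r sin θ − e)² = L²
subtracting the θ₁ and θ₂ equations cancels the r² and L² terms:
r = (x₁² − x₂²) / (2[(x₁cos θ₁ + e sin θ₁) − (x₂cos θ₂ + e sin θ₂)]) = 33.0000 → r = 33
L² = (x₁ − r cos θ₁)² + (r sin θ₁ − e)² = 82368.9855 → L = 287.0000 → L = 287
check at θ₃=173°: x = 254.1611 (printed 254.1611) ✓

r = 33, L = 287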